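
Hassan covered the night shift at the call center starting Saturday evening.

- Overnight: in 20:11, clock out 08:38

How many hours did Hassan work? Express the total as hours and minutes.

Overnight: 20:11 → midnight = 3 h 49 min; midnight → 08:38 = 8 h 38 min; span 12 h 27 min

12 h 27 min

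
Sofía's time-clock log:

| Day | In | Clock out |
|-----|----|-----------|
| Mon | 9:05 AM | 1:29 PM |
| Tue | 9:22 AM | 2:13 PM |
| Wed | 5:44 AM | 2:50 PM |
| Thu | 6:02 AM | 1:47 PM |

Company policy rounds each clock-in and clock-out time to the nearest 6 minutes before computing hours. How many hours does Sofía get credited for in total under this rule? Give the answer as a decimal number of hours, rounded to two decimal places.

Mon: in 9:05 AM→9:06 AM, out 1:29 PM→1:30 PM; 4 h 24 min
Tue: in 9:22 AM→9:24 AM, out 2:13 PM→2:12 PM; 4 h 48 min
Wed: in 5:44 AM→5:42 AM, out 2:50 PM→2:48 PM; 9 h 6 min
Thu: in 6:02 AM→6:00 AM, out 1:47 PM→1:48 PM; 7 h 48 min
Total credited: 26 h 6 min.

26.10 hours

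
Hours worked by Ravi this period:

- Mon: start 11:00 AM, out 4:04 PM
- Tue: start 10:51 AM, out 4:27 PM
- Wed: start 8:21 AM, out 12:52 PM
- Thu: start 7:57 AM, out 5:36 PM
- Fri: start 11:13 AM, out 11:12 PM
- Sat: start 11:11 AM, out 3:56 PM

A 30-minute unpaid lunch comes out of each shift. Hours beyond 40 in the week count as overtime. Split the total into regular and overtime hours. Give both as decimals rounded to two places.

Regular 38.57 hours, overtime 0.00 hours

Mon: 11:00 AM–4:04 PM = 5 h 4 min; less 30 min break → 4 h 34 min
Tue: 10:51 AM–4:27 PM = 5 h 36 min; less 30 min break → 5 h 6 min
Wed: 8:21 AM–12:52 PM = 4 h 31 min; less 30 min break → 4 h 1 min
Thu: 7:57 AM–5:36 PM = 9 h 39 min; less 30 min break → 9 h 9 min
Fri: 11:13 AM–11:12 PM = 11 h 59 min; less 30 min break → 11 h 29 min
Sat: 11:11 AM–3:56 PM = 4 h 45 min; less 30 min break → 4 h 15 min
Total worked: 38 h 34 min = 38.57 h.
Threshold 40 h → overtime 0 h 0 min, regular 38 h 34 min.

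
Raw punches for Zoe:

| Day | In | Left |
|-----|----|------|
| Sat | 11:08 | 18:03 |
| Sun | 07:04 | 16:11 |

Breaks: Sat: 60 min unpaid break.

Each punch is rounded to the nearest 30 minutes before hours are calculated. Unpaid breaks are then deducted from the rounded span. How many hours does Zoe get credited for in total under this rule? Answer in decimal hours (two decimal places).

Sat: in 11:08→11:00, out 18:03→18:00; 7 h 0 min − 60 min = 6 h 0 min
Sun: in 07:04→07:00, out 16:11→16:00; 9 h 0 min
Total credited: 15 h 0 min.

15.00 hours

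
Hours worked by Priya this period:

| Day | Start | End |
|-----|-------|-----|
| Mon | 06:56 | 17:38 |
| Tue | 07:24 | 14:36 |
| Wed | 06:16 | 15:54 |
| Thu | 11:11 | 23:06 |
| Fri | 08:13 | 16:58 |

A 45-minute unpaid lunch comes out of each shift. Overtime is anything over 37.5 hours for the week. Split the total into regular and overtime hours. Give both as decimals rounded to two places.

Regular 37.50 hours, overtime 6.95 hours

Mon: 06:56–17:38 = 10 h 42 min; less 45 min break → 9 h 57 min
Tue: 07:24–14:36 = 7 h 12 min; less 45 min break → 6 h 27 min
Wed: 06:16–15:54 = 9 h 38 min; less 45 min break → 8 h 53 min
Thu: 11:11–23:06 = 11 h 55 min; less 45 min break → 11 h 10 min
Fri: 08:13–16:58 = 8 h 45 min; less 45 min break → 8 h 0 min
Total worked: 44 h 27 min = 44.45 h.
Threshold 37.5 h → overtime 6 h 57 min, regular 37 h 30 min.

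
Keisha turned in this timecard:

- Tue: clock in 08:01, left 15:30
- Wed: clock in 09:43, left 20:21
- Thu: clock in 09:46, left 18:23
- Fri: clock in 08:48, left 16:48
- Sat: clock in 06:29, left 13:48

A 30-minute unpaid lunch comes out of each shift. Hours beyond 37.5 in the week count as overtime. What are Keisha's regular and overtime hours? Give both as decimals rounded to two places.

Tue: 08:01–15:30 = 7 h 29 min; less 30 min break → 6 h 59 min
Wed: 09:43–20:21 = 10 h 38 min; less 30 min break → 10 h 8 min
Thu: 09:46–18:23 = 8 h 37 min; less 30 min break → 8 h 7 min
Fri: 08:48–16:48 = 8 h 0 min; less 30 min break → 7 h 30 min
Sat: 06:29–13:48 = 7 h 19 min; less 30 min break → 6 h 49 min
Total worked: 39 h 33 min = 39.55 h.
Threshold 37.5 h → overtime 2 h 3 min, regular 37 h 30 min.

Regular 37.50 hours, overtime 2.05 hours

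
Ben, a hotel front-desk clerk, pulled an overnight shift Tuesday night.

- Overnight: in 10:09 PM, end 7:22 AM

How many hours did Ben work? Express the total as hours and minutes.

Overnight: 10:09 PM → midnight = 1 h 51 min; midnight → 7:22 AM = 7 h 22 min; span 9 h 13 min

9 h 13 min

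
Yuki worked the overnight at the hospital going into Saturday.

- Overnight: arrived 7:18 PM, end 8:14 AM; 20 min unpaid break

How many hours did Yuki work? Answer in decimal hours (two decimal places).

Overnight: 7:18 PM → midnight = 4 h 42 min; midnight → 8:14 AM = 8 h 14 min; span 12 h 56 min; less 20 min break → 12 h 36 min

12.60 hours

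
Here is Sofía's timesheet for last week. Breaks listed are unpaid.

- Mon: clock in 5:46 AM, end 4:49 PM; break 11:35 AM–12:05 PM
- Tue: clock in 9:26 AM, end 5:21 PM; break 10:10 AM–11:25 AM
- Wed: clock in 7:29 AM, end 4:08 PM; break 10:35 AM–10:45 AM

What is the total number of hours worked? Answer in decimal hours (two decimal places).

25.70 hours

Mon: 5:46 AM–4:49 PM = 11 h 3 min; less 30 min break → 10 h 33 min
Tue: 9:26 AM–5:21 PM = 7 h 55 min; less 75 min break → 6 h 40 min
Wed: 7:29 AM–4:08 PM = 8 h 39 min; less 10 min break → 8 h 29 min
Total: 10 h 33 min + 6 h 40 min + 8 h 29 min = 25 h 42 min.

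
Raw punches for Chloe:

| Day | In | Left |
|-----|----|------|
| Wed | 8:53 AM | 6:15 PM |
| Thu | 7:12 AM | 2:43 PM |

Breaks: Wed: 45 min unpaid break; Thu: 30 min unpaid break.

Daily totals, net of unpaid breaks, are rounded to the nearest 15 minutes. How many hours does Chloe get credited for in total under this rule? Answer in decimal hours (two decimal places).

15.50 hours

Wed: 8:53 AM–6:15 PM = 9 h 22 min − 45 min = 8 h 37 min → rounds to 8 h 30 min
Thu: 7:12 AM–2:43 PM = 7 h 31 min − 30 min = 7 h 1 min → rounds to 7 h 0 min
Total credited: 15 h 30 min.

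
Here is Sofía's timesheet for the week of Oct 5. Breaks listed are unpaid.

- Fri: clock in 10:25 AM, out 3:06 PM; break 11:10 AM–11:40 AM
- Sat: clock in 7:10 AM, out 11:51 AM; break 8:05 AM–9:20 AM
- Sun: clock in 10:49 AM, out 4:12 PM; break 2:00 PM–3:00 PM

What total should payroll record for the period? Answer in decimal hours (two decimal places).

12.00 hours

Fri: 10:25 AM–3:06 PM = 4 h 41 min; less 30 min break → 4 h 11 min
Sat: 7:10 AM–11:51 AM = 4 h 41 min; less 75 min break → 3 h 26 min
Sun: 10:49 AM–4:12 PM = 5 h 23 min; less 60 min break → 4 h 23 min
Total: 4 h 11 min + 3 h 26 min + 4 h 23 min = 12 h 0 min.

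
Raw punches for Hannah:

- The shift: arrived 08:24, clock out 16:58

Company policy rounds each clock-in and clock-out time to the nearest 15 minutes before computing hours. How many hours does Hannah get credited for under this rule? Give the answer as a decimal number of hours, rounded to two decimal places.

The shift: in 08:24→08:30, out 16:58→17:00; 8 h 30 min

8.50 hours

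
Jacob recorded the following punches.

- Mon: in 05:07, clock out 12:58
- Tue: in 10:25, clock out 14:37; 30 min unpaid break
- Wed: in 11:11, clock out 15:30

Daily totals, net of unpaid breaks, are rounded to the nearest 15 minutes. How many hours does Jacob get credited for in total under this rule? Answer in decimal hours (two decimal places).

15.75 hours

Mon: 05:07–12:58 = 7 h 51 min → rounds to 7 h 45 min
Tue: 10:25–14:37 = 4 h 12 min − 30 min = 3 h 42 min → rounds to 3 h 45 min
Wed: 11:11–15:30 = 4 h 19 min → rounds to 4 h 15 min
Total credited: 15 h 45 min.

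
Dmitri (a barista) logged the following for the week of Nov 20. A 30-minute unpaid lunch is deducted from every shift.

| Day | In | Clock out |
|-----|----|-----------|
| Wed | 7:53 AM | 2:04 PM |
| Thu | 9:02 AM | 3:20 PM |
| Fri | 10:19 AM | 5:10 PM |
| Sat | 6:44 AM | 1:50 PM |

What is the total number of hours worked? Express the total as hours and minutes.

24 h 26 min

Wed: 7:53 AM–2:04 PM = 6 h 11 min; less 30 min break → 5 h 41 min
Thu: 9:02 AM–3:20 PM = 6 h 18 min; less 30 min break → 5 h 48 min
Fri: 10:19 AM–5:10 PM = 6 h 51 min; less 30 min break → 6 h 21 min
Sat: 6:44 AM–1:50 PM = 7 h 6 min; less 30 min break → 6 h 36 min
Total: 5 h 41 min + 5 h 48 min + 6 h 21 min + 6 h 36 min = 24 h 26 min.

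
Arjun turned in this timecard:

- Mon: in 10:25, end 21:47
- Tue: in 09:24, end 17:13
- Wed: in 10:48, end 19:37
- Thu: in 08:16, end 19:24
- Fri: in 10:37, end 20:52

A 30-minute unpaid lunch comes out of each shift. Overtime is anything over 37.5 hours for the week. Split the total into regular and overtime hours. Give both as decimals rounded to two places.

Mon: 10:25–21:47 = 11 h 22 min; less 30 min break → 10 h 52 min
Tue: 09:24–17:13 = 7 h 49 min; less 30 min break → 7 h 19 min
Wed: 10:48–19:37 = 8 h 49 min; less 30 min break → 8 h 19 min
Thu: 08:16–19:24 = 11 h 8 min; less 30 min break → 10 h 38 min
Fri: 10:37–20:52 = 10 h 15 min; less 30 min break → 9 h 45 min
Total worked: 46 h 53 min = 46.88 h.
Threshold 37.5 h → overtime 9 h 23 min, regular 37 h 30 min.

Regular 37.50 hours, overtime 9.38 hours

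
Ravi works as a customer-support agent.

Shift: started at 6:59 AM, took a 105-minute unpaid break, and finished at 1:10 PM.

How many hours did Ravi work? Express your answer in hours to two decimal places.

Shift: 6:59 AM–1:10 PM = 6 h 11 min; less 105 min break → 4 h 26 min

4.43 hours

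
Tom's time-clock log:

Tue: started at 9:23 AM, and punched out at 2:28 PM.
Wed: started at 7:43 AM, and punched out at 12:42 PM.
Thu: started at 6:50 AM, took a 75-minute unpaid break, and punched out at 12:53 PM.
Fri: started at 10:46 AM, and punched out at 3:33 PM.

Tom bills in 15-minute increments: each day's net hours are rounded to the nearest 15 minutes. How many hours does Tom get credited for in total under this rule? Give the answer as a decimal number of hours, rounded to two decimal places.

19.50 hours

Tue: 9:23 AM–2:28 PM = 5 h 5 min → rounds to 5 h 0 min
Wed: 7:43 AM–12:42 PM = 4 h 59 min → rounds to 5 h 0 min
Thu: 6:50 AM–12:53 PM = 6 h 3 min − 75 min = 4 h 48 min → rounds to 4 h 45 min
Fri: 10:46 AM–3:33 PM = 4 h 47 min → rounds to 4 h 45 min
Total credited: 19 h 30 min.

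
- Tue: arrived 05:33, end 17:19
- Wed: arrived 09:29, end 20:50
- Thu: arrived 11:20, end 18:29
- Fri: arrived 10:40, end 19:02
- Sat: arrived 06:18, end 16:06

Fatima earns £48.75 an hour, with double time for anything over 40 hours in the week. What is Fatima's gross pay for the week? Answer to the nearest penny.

£2772.25

Tue: 05:33–17:19 = 11 h 46 min
Wed: 09:29–20:50 = 11 h 21 min
Thu: 11:20–18:29 = 7 h 9 min
Fri: 10:40–19:02 = 8 h 22 min
Sat: 06:18–16:06 = 9 h 48 min
Total worked: 48 h 26 min = 2906 min.
Regular 40 h 0 min = 2400 min at £48.75/h; overtime 8 h 26 min = 506 min at £97.50/h.
Pay = (2400 × £48.75 + 506 × £97.50) ÷ 60 = £2772.25.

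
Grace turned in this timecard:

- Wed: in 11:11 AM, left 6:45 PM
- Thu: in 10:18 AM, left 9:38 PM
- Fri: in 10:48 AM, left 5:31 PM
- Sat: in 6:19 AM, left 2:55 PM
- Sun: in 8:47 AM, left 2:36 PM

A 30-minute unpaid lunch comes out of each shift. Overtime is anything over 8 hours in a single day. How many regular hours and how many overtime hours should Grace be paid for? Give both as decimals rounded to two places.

Wed: 11:11 AM–6:45 PM = 7 h 34 min; less 30 min break → 7 h 4 min
Thu: 10:18 AM–9:38 PM = 11 h 20 min; less 30 min break → 10 h 50 min
Fri: 10:48 AM–5:31 PM = 6 h 43 min; less 30 min break → 6 h 13 min
Sat: 6:19 AM–2:55 PM = 8 h 36 min; less 30 min break → 8 h 6 min
Sun: 8:47 AM–2:36 PM = 5 h 49 min; less 30 min break → 5 h 19 min
Wed reg 7 h 4 min / OT 0 h 0 min; Thu reg 8 h 0 min / OT 2 h 50 min; Fri reg 6 h 13 min / OT 0 h 0 min; Sat reg 8 h 0 min / OT 0 h 6 min; Sun reg 5 h 19 min / OT 0 h 0 min.
Totals: regular 34 h 36 min, overtime 2 h 56 min.

Regular 34.60 hours, overtime 2.93 hours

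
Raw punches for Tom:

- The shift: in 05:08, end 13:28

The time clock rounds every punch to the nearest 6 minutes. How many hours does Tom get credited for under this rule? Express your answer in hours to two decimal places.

8.40 hours

The shift: in 05:08→05:06, out 13:28→13:30; 8 h 24 min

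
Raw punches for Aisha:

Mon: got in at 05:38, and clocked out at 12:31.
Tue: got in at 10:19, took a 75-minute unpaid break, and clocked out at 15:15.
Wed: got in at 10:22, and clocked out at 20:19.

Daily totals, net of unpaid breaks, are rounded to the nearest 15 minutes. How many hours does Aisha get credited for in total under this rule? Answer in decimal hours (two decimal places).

20.75 hours

Mon: 05:38–12:31 = 6 h 53 min → rounds to 7 h 0 min
Tue: 10:19–15:15 = 4 h 56 min − 75 min = 3 h 41 min → rounds to 3 h 45 min
Wed: 10:22–20:19 = 9 h 57 min → rounds to 10 h 0 min
Total credited: 20 h 45 min.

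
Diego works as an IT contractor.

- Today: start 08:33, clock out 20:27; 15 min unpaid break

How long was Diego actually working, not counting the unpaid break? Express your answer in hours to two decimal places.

11.65 hours

Today: 08:33–20:27 = 11 h 54 min; less 15 min break → 11 h 39 min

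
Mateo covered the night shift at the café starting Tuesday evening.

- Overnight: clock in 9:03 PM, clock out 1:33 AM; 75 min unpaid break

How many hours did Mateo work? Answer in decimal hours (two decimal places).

3.25 hours

Overnight: 9:03 PM → midnight = 2 h 57 min; midnight → 1:33 AM = 1 h 33 min; span 4 h 30 min; less 75 min break → 3 h 15 min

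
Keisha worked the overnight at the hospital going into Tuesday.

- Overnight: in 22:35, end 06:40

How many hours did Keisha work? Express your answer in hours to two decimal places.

Overnight: 22:35 → midnight = 1 h 25 min; midnight → 06:40 = 6 h 40 min; span 8 h 5 min

8.08 hours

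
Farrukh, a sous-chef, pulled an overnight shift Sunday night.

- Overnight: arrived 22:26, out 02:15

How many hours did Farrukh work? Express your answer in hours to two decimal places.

Overnight: 22:26 → midnight = 1 h 34 min; midnight → 02:15 = 2 h 15 min; span 3 h 49 min

3.82 hours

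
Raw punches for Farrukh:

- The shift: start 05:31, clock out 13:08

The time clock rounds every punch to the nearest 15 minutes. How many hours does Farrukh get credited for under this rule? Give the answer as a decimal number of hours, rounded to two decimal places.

7.75 hours

The shift: in 05:31→05:30, out 13:08→13:15; 7 h 45 min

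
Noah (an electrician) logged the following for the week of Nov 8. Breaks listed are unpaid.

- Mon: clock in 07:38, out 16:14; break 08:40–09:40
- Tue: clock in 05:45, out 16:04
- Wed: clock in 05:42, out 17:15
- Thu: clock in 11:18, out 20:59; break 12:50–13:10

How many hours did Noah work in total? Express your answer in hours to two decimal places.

38.82 hours

Mon: 07:38–16:14 = 8 h 36 min; less 60 min break → 7 h 36 min
Tue: 05:45–16:04 = 10 h 19 min
Wed: 05:42–17:15 = 11 h 33 min
Thu: 11:18–20:59 = 9 h 41 min; less 20 min break → 9 h 21 min
Total: 7 h 36 min + 10 h 19 min + 11 h 33 min + 9 h 21 min = 38 h 49 min.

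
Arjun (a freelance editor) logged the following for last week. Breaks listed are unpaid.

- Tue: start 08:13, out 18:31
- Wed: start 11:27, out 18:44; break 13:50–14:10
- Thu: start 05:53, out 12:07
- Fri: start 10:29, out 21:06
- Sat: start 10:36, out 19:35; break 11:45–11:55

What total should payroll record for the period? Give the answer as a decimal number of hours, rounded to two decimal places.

Tue: 08:13–18:31 = 10 h 18 min
Wed: 11:27–18:44 = 7 h 17 min; less 20 min break → 6 h 57 min
Thu: 05:53–12:07 = 6 h 14 min
Fri: 10:29–21:06 = 10 h 37 min
Sat: 10:36–19:35 = 8 h 59 min; less 10 min break → 8 h 49 min
Total: 10 h 18 min + 6 h 57 min + 6 h 14 min + 10 h 37 min + 8 h 49 min = 42 h 55 min.

42.92 hours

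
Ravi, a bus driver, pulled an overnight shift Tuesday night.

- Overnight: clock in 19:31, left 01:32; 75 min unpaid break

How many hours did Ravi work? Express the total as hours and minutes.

Overnight: 19:31 → midnight = 4 h 29 min; midnight → 01:32 = 1 h 32 min; span 6 h 1 min; less 75 min break → 4 h 46 min

4 h 46 min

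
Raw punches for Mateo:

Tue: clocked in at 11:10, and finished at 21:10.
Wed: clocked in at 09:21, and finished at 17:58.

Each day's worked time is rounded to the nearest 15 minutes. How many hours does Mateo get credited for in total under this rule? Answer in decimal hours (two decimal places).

18.50 hours

Tue: 11:10–21:10 = 10 h 0 min → rounds to 10 h 0 min
Wed: 09:21–17:58 = 8 h 37 min → rounds to 8 h 30 min
Total credited: 18 h 30 min.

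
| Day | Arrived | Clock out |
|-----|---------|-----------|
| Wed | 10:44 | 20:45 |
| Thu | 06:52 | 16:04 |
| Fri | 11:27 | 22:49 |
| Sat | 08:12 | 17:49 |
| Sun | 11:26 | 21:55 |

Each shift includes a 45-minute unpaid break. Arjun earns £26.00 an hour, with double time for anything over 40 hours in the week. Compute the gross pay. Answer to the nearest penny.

£1400.53

Wed: 10:44–20:45 = 10 h 1 min; less 45 min break → 9 h 16 min
Thu: 06:52–16:04 = 9 h 12 min; less 45 min break → 8 h 27 min
Fri: 11:27–22:49 = 11 h 22 min; less 45 min break → 10 h 37 min
Sat: 08:12–17:49 = 9 h 37 min; less 45 min break → 8 h 52 min
Sun: 11:26–21:55 = 10 h 29 min; less 45 min break → 9 h 44 min
Total worked: 46 h 56 min = 2816 min.
Regular 40 h 0 min = 2400 min at £26.00/h; overtime 6 h 56 min = 416 min at £52.00/h.
Pay = (2400 × £26.00 + 416 × £52.00) ÷ 60 = £1400.53.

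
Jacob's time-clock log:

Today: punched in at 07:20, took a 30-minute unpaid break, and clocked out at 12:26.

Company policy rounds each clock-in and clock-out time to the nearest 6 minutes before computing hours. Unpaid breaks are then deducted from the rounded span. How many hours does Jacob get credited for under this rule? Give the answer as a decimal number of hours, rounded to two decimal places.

4.60 hours

Today: in 07:20→07:18, out 12:26→12:24; 5 h 6 min − 30 min = 4 h 36 min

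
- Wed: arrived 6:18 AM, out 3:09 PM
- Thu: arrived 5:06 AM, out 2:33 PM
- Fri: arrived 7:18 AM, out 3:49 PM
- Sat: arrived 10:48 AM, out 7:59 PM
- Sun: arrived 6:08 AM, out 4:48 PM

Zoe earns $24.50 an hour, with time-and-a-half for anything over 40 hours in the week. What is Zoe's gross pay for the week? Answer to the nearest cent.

Wed: 6:18 AM–3:09 PM = 8 h 51 min
Thu: 5:06 AM–2:33 PM = 9 h 27 min
Fri: 7:18 AM–3:49 PM = 8 h 31 min
Sat: 10:48 AM–7:59 PM = 9 h 11 min
Sun: 6:08 AM–4:48 PM = 10 h 40 min
Total worked: 46 h 40 min = 2800 min.
Regular 40 h 0 min = 2400 min at $24.50/h; overtime 6 h 40 min = 400 min at $36.75/h.
Pay = (2400 × $24.50 + 400 × $36.75) ÷ 60 = $1225.00.

$1225.00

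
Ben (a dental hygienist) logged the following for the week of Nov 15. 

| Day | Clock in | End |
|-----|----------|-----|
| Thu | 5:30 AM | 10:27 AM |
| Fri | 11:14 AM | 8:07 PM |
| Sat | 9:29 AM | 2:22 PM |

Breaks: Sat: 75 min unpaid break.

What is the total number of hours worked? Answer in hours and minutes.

17 h 28 min

Thu: 5:30 AM–10:27 AM = 4 h 57 min
Fri: 11:14 AM–8:07 PM = 8 h 53 min
Sat: 9:29 AM–2:22 PM = 4 h 53 min; less 75 min break → 3 h 38 min
Total: 4 h 57 min + 8 h 53 min + 3 h 38 min = 17 h 28 min.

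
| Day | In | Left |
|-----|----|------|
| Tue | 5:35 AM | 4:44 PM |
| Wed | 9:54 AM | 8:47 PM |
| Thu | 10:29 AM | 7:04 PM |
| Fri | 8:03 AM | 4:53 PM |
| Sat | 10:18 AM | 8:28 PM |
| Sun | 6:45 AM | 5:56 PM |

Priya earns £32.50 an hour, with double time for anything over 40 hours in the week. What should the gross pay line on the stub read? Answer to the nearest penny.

£2652.00

Tue: 5:35 AM–4:44 PM = 11 h 9 min
Wed: 9:54 AM–8:47 PM = 10 h 53 min
Thu: 10:29 AM–7:04 PM = 8 h 35 min
Fri: 8:03 AM–4:53 PM = 8 h 50 min
Sat: 10:18 AM–8:28 PM = 10 h 10 min
Sun: 6:45 AM–5:56 PM = 11 h 11 min
Total worked: 60 h 48 min = 3648 min.
Regular 40 h 0 min = 2400 min at £32.50/h; overtime 20 h 48 min = 1248 min at £65.00/h.
Pay = (2400 × £32.50 + 1248 × £65.00) ÷ 60 = £2652.00.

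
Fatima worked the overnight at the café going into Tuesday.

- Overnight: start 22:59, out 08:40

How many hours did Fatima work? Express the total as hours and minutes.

Overnight: 22:59 → midnight = 1 h 1 min; midnight → 08:40 = 8 h 40 min; span 9 h 41 min

9 h 41 min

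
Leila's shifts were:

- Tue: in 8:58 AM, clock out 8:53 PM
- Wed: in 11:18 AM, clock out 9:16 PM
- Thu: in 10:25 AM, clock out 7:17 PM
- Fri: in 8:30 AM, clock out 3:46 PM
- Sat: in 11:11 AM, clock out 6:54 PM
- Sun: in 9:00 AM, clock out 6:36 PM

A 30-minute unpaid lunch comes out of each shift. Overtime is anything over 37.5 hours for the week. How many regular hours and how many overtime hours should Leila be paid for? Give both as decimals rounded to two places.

Regular 37.50 hours, overtime 14.83 hours

Tue: 8:58 AM–8:53 PM = 11 h 55 min; less 30 min break → 11 h 25 min
Wed: 11:18 AM–9:16 PM = 9 h 58 min; less 30 min break → 9 h 28 min
Thu: 10:25 AM–7:17 PM = 8 h 52 min; less 30 min break → 8 h 22 min
Fri: 8:30 AM–3:46 PM = 7 h 16 min; less 30 min break → 6 h 46 min
Sat: 11:11 AM–6:54 PM = 7 h 43 min; less 30 min break → 7 h 13 min
Sun: 9:00 AM–6:36 PM = 9 h 36 min; less 30 min break → 9 h 6 min
Total worked: 52 h 20 min = 52.33 h.
Threshold 37.5 h → overtime 14 h 50 min, regular 37 h 30 min.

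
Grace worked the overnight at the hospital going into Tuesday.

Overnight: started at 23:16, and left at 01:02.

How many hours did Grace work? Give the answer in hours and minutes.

1 h 46 min

Overnight: 23:16 → midnight = 0 h 44 min; midnight → 01:02 = 1 h 2 min; span 1 h 46 min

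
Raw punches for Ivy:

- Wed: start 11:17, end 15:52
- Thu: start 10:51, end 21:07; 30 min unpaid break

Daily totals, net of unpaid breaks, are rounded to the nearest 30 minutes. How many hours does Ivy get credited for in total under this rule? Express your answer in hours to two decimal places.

14.50 hours

Wed: 11:17–15:52 = 4 h 35 min → rounds to 4 h 30 min
Thu: 10:51–21:07 = 10 h 16 min − 30 min = 9 h 46 min → rounds to 10 h 0 min
Total credited: 14 h 30 min.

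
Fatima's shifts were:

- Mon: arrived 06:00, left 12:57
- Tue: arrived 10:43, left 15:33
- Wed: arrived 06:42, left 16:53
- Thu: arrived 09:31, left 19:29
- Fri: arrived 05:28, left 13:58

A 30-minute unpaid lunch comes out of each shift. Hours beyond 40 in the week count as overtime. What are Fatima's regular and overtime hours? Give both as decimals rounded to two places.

Mon: 06:00–12:57 = 6 h 57 min; less 30 min break → 6 h 27 min
Tue: 10:43–15:33 = 4 h 50 min; less 30 min break → 4 h 20 min
Wed: 06:42–16:53 = 10 h 11 min; less 30 min break → 9 h 41 min
Thu: 09:31–19:29 = 9 h 58 min; less 30 min break → 9 h 28 min
Fri: 05:28–13:58 = 8 h 30 min; less 30 min break → 8 h 0 min
Total worked: 37 h 56 min = 37.93 h.
Threshold 40 h → overtime 0 h 0 min, regular 37 h 56 min.

Regular 37.93 hours, overtime 0.00 hours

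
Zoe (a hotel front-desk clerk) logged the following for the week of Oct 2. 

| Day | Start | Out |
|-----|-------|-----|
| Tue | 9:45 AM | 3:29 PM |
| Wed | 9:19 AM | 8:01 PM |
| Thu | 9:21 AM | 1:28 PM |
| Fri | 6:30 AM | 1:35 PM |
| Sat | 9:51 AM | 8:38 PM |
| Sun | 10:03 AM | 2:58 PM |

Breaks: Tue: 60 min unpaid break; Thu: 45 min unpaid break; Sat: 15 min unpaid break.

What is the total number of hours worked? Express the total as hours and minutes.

Tue: 9:45 AM–3:29 PM = 5 h 44 min; less 60 min break → 4 h 44 min
Wed: 9:19 AM–8:01 PM = 10 h 42 min
Thu: 9:21 AM–1:28 PM = 4 h 7 min; less 45 min break → 3 h 22 min
Fri: 6:30 AM–1:35 PM = 7 h 5 min
Sat: 9:51 AM–8:38 PM = 10 h 47 min; less 15 min break → 10 h 32 min
Sun: 10:03 AM–2:58 PM = 4 h 55 min
Total: 4 h 44 min + 10 h 42 min + 3 h 22 min + 7 h 5 min + 10 h 32 min + 4 h 55 min = 41 h 20 min.

41 h 20 min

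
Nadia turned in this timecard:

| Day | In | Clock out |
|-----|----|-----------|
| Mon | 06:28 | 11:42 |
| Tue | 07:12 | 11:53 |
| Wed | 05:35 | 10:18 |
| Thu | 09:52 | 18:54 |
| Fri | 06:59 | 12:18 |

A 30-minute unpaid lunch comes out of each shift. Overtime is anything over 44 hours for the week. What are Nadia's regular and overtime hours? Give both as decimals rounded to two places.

Mon: 06:28–11:42 = 5 h 14 min; less 30 min break → 4 h 44 min
Tue: 07:12–11:53 = 4 h 41 min; less 30 min break → 4 h 11 min
Wed: 05:35–10:18 = 4 h 43 min; less 30 min break → 4 h 13 min
Thu: 09:52–18:54 = 9 h 2 min; less 30 min break → 8 h 32 min
Fri: 06:59–12:18 = 5 h 19 min; less 30 min break → 4 h 49 min
Total worked: 26 h 29 min = 26.48 h.
Threshold 44 h → overtime 0 h 0 min, regular 26 h 29 min.

Regular 26.48 hours, overtime 0.00 hours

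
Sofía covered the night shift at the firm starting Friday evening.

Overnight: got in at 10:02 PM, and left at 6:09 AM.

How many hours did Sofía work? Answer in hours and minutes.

Overnight: 10:02 PM → midnight = 1 h 58 min; midnight → 6:09 AM = 6 h 9 min; span 8 h 7 min

8 h 7 min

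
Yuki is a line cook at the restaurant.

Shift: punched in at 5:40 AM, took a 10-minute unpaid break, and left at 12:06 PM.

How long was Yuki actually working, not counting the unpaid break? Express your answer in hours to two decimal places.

Shift: 5:40 AM–12:06 PM = 6 h 26 min; less 10 min break → 6 h 16 min

6.27 hours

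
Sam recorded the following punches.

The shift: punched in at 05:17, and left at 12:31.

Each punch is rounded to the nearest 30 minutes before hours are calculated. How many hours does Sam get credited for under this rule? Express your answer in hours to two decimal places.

7.00 hours

The shift: in 05:17→05:30, out 12:31→12:30; 7 h 0 min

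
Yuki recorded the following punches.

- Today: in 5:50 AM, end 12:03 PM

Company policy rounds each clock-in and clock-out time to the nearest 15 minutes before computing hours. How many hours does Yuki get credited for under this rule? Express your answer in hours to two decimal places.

Today: in 5:50 AM→5:45 AM, out 12:03 PM→12:00 PM; 6 h 15 min

6.25 hours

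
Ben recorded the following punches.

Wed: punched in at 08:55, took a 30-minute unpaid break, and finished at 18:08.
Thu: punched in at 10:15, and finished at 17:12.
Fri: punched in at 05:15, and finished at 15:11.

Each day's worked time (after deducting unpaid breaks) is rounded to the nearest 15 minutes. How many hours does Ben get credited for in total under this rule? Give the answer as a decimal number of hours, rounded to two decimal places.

25.75 hours

Wed: 08:55–18:08 = 9 h 13 min − 30 min = 8 h 43 min → rounds to 8 h 45 min
Thu: 10:15–17:12 = 6 h 57 min → rounds to 7 h 0 min
Fri: 05:15–15:11 = 9 h 56 min → rounds to 10 h 0 min
Total credited: 25 h 45 min.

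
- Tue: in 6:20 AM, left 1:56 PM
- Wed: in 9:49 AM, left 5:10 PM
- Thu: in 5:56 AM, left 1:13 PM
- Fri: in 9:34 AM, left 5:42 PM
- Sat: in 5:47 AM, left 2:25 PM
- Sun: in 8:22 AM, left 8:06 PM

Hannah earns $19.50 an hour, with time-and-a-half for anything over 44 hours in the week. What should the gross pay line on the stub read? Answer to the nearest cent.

$1054.95

Tue: 6:20 AM–1:56 PM = 7 h 36 min
Wed: 9:49 AM–5:10 PM = 7 h 21 min
Thu: 5:56 AM–1:13 PM = 7 h 17 min
Fri: 9:34 AM–5:42 PM = 8 h 8 min
Sat: 5:47 AM–2:25 PM = 8 h 38 min
Sun: 8:22 AM–8:06 PM = 11 h 44 min
Total worked: 50 h 44 min = 3044 min.
Regular 44 h 0 min = 2640 min at $19.50/h; overtime 6 h 44 min = 404 min at $29.25/h.
Pay = (2640 × $19.50 + 404 × $29.25) ÷ 60 = $1054.95.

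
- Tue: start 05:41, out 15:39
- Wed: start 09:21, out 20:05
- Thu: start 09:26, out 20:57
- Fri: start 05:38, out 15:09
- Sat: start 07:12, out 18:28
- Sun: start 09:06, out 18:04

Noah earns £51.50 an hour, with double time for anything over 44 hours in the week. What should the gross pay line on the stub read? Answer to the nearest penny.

Tue: 05:41–15:39 = 9 h 58 min
Wed: 09:21–20:05 = 10 h 44 min
Thu: 09:26–20:57 = 11 h 31 min
Fri: 05:38–15:09 = 9 h 31 min
Sat: 07:12–18:28 = 11 h 16 min
Sun: 09:06–18:04 = 8 h 58 min
Total worked: 61 h 58 min = 3718 min.
Regular 44 h 0 min = 2640 min at £51.50/h; overtime 17 h 58 min = 1078 min at £103.00/h.
Pay = (2640 × £51.50 + 1078 × £103.00) ÷ 60 = £4116.57.

£4116.57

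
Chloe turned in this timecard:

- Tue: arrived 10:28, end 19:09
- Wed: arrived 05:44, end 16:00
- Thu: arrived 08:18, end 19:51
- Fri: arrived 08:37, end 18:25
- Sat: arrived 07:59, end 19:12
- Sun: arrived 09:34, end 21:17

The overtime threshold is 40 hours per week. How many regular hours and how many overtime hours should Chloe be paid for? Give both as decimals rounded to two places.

Tue: 10:28–19:09 = 8 h 41 min
Wed: 05:44–16:00 = 10 h 16 min
Thu: 08:18–19:51 = 11 h 33 min
Fri: 08:37–18:25 = 9 h 48 min
Sat: 07:59–19:12 = 11 h 13 min
Sun: 09:34–21:17 = 11 h 43 min
Total worked: 63 h 14 min = 63.23 h.
Threshold 40 h → overtime 23 h 14 min, regular 40 h 0 min.

Regular 40.00 hours, overtime 23.23 hours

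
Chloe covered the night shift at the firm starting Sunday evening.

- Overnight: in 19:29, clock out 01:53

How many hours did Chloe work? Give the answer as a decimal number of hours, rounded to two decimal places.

6.40 hours

Overnight: 19:29 → midnight = 4 h 31 min; midnight → 01:53 = 1 h 53 min; span 6 h 24 min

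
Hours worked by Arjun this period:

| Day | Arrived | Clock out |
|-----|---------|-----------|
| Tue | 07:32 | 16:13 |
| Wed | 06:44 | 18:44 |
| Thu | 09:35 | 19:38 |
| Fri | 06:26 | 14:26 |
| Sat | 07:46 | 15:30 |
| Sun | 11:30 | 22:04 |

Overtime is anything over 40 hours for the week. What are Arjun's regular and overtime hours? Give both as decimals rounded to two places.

Tue: 07:32–16:13 = 8 h 41 min
Wed: 06:44–18:44 = 12 h 0 min
Thu: 09:35–19:38 = 10 h 3 min
Fri: 06:26–14:26 = 8 h 0 min
Sat: 07:46–15:30 = 7 h 44 min
Sun: 11:30–22:04 = 10 h 34 min
Total worked: 57 h 2 min = 57.03 h.
Threshold 40 h → overtime 17 h 2 min, regular 40 h 0 min.

Regular 40.00 hours, overtime 17.03 hours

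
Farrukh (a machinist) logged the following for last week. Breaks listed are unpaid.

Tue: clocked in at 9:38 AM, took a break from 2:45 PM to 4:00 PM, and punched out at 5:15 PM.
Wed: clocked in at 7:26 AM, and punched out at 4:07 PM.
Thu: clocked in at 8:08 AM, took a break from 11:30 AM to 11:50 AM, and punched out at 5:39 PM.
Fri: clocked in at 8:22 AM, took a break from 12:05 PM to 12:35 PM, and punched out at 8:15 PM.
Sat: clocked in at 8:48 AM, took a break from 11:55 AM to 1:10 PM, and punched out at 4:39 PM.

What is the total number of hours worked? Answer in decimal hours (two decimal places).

Tue: 9:38 AM–5:15 PM = 7 h 37 min; less 75 min break → 6 h 22 min
Wed: 7:26 AM–4:07 PM = 8 h 41 min
Thu: 8:08 AM–5:39 PM = 9 h 31 min; less 20 min break → 9 h 11 min
Fri: 8:22 AM–8:15 PM = 11 h 53 min; less 30 min break → 11 h 23 min
Sat: 8:48 AM–4:39 PM = 7 h 51 min; less 75 min break → 6 h 36 min
Total: 6 h 22 min + 8 h 41 min + 9 h 11 min + 11 h 23 min + 6 h 36 min = 42 h 13 min.

42.22 hours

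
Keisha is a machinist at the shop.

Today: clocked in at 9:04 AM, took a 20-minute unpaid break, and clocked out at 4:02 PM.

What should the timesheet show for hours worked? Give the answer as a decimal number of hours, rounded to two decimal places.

Today: 9:04 AM–4:02 PM = 6 h 58 min; less 20 min break → 6 h 38 min

6.63 hours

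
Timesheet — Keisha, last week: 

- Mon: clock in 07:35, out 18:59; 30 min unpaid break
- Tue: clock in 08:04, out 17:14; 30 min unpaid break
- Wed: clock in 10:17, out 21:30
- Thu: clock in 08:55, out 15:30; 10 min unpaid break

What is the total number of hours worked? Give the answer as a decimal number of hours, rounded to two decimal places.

Mon: 07:35–18:59 = 11 h 24 min; less 30 min break → 10 h 54 min
Tue: 08:04–17:14 = 9 h 10 min; less 30 min break → 8 h 40 min
Wed: 10:17–21:30 = 11 h 13 min
Thu: 08:55–15:30 = 6 h 35 min; less 10 min break → 6 h 25 min
Total: 10 h 54 min + 8 h 40 min + 11 h 13 min + 6 h 25 min = 37 h 12 min.

37.20 hours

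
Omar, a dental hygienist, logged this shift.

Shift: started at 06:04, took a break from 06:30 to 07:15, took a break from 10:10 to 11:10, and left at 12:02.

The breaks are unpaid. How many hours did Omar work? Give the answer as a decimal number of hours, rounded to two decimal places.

Shift: 06:04–12:02 = 5 h 58 min; less 105 min break → 4 h 13 min

4.22 hours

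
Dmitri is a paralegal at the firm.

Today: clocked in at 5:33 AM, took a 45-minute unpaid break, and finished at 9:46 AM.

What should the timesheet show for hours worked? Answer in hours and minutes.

3 h 28 min

Today: 5:33 AM–9:46 AM = 4 h 13 min; less 45 min break → 3 h 28 min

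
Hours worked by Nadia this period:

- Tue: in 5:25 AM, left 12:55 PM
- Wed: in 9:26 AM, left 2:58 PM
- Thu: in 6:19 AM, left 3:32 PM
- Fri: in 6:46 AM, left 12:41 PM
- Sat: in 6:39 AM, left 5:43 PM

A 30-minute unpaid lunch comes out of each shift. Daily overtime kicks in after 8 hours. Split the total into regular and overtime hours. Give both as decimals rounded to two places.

Tue: 5:25 AM–12:55 PM = 7 h 30 min; less 30 min break → 7 h 0 min
Wed: 9:26 AM–2:58 PM = 5 h 32 min; less 30 min break → 5 h 2 min
Thu: 6:19 AM–3:32 PM = 9 h 13 min; less 30 min break → 8 h 43 min
Fri: 6:46 AM–12:41 PM = 5 h 55 min; less 30 min break → 5 h 25 min
Sat: 6:39 AM–5:43 PM = 11 h 4 min; less 30 min break → 10 h 34 min
Tue reg 7 h 0 min / OT 0 h 0 min; Wed reg 5 h 2 min / OT 0 h 0 min; Thu reg 8 h 0 min / OT 0 h 43 min; Fri reg 5 h 25 min / OT 0 h 0 min; Sat reg 8 h 0 min / OT 2 h 34 min.
Totals: regular 33 h 27 min, overtime 3 h 17 min.

Regular 33.45 hours, overtime 3.28 hours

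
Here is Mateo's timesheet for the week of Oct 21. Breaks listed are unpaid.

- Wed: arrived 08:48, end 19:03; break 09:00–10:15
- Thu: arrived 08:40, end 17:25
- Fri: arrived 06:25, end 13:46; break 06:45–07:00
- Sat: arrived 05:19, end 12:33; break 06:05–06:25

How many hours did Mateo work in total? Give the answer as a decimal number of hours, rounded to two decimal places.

31.75 hours

Wed: 08:48–19:03 = 10 h 15 min; less 75 min break → 9 h 0 min
Thu: 08:40–17:25 = 8 h 45 min
Fri: 06:25–13:46 = 7 h 21 min; less 15 min break → 7 h 6 min
Sat: 05:19–12:33 = 7 h 14 min; less 20 min break → 6 h 54 min
Total: 9 h 0 min + 8 h 45 min + 7 h 6 min + 6 h 54 min = 31 h 45 min.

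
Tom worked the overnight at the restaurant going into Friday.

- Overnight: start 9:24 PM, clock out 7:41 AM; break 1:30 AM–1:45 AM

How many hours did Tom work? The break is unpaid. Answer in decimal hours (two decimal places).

10.03 hours

Overnight: 9:24 PM → midnight = 2 h 36 min; midnight → 7:41 AM = 7 h 41 min; span 10 h 17 min; less 15 min break → 10 h 2 min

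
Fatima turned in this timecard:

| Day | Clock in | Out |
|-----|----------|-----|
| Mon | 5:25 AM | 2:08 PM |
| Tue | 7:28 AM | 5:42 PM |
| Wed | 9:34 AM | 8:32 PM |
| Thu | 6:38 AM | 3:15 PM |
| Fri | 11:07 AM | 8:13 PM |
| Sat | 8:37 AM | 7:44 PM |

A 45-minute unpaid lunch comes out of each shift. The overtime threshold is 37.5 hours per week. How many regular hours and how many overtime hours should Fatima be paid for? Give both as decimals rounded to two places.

Mon: 5:25 AM–2:08 PM = 8 h 43 min; less 45 min break → 7 h 58 min
Tue: 7:28 AM–5:42 PM = 10 h 14 min; less 45 min break → 9 h 29 min
Wed: 9:34 AM–8:32 PM = 10 h 58 min; less 45 min break → 10 h 13 min
Thu: 6:38 AM–3:15 PM = 8 h 37 min; less 45 min break → 7 h 52 min
Fri: 11:07 AM–8:13 PM = 9 h 6 min; less 45 min break → 8 h 21 min
Sat: 8:37 AM–7:44 PM = 11 h 7 min; less 45 min break → 10 h 22 min
Total worked: 54 h 15 min = 54.25 h.
Threshold 37.5 h → overtime 16 h 45 min, regular 37 h 30 min.

Regular 37.50 hours, overtime 16.75 hours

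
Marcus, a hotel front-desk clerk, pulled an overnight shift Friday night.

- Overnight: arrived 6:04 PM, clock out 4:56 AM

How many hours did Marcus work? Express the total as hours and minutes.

Overnight: 6:04 PM → midnight = 5 h 56 min; midnight → 4:56 AM = 4 h 56 min; span 10 h 52 min

10 h 52 min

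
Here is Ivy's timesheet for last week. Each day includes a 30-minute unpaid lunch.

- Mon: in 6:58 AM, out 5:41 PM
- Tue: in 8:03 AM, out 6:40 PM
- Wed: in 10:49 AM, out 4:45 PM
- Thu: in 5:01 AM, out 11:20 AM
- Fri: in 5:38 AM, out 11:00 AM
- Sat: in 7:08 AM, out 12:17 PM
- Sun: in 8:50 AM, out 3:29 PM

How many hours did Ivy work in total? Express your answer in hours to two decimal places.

47.25 hours

Mon: 6:58 AM–5:41 PM = 10 h 43 min; less 30 min break → 10 h 13 min
Tue: 8:03 AM–6:40 PM = 10 h 37 min; less 30 min break → 10 h 7 min
Wed: 10:49 AM–4:45 PM = 5 h 56 min; less 30 min break → 5 h 26 min
Thu: 5:01 AM–11:20 AM = 6 h 19 min; less 30 min break → 5 h 49 min
Fri: 5:38 AM–11:00 AM = 5 h 22 min; less 30 min break → 4 h 52 min
Sat: 7:08 AM–12:17 PM = 5 h 9 min; less 30 min break → 4 h 39 min
Sun: 8:50 AM–3:29 PM = 6 h 39 min; less 30 min break → 6 h 9 min
Total: 10 h 13 min + 10 h 7 min + 5 h 26 min + 5 h 49 min + 4 h 52 min + 4 h 39 min + 6 h 9 min = 47 h 15 min.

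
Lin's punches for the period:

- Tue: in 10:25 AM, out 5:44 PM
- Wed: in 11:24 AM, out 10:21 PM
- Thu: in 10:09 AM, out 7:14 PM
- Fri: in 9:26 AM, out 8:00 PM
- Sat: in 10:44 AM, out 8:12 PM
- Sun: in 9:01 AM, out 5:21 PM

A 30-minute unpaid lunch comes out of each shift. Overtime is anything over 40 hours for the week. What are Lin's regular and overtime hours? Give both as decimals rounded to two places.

Regular 40.00 hours, overtime 12.72 hours

Tue: 10:25 AM–5:44 PM = 7 h 19 min; less 30 min break → 6 h 49 min
Wed: 11:24 AM–10:21 PM = 10 h 57 min; less 30 min break → 10 h 27 min
Thu: 10:09 AM–7:14 PM = 9 h 5 min; less 30 min break → 8 h 35 min
Fri: 9:26 AM–8:00 PM = 10 h 34 min; less 30 min break → 10 h 4 min
Sat: 10:44 AM–8:12 PM = 9 h 28 min; less 30 min break → 8 h 58 min
Sun: 9:01 AM–5:21 PM = 8 h 20 min; less 30 min break → 7 h 50 min
Total worked: 52 h 43 min = 52.72 h.
Threshold 40 h → overtime 12 h 43 min, regular 40 h 0 min.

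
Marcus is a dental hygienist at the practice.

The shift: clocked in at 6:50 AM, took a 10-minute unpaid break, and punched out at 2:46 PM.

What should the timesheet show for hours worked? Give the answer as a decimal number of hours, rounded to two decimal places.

The shift: 6:50 AM–2:46 PM = 7 h 56 min; less 10 min break → 7 h 46 min

7.77 hours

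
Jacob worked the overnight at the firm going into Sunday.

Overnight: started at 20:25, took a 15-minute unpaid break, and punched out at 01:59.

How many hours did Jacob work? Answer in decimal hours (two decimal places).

5.32 hours

Overnight: 20:25 → midnight = 3 h 35 min; midnight → 01:59 = 1 h 59 min; span 5 h 34 min; less 15 min break → 5 h 19 min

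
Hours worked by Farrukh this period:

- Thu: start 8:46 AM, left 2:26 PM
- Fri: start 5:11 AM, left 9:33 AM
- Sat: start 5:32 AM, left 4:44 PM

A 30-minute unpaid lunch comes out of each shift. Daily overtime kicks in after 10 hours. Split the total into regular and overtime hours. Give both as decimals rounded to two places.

Thu: 8:46 AM–2:26 PM = 5 h 40 min; less 30 min break → 5 h 10 min
Fri: 5:11 AM–9:33 AM = 4 h 22 min; less 30 min break → 3 h 52 min
Sat: 5:32 AM–4:44 PM = 11 h 12 min; less 30 min break → 10 h 42 min
Thu reg 5 h 10 min / OT 0 h 0 min; Fri reg 3 h 52 min / OT 0 h 0 min; Sat reg 10 h 0 min / OT 0 h 42 min.
Totals: regular 19 h 2 min, overtime 0 h 42 min.

Regular 19.03 hours, overtime 0.70 hours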